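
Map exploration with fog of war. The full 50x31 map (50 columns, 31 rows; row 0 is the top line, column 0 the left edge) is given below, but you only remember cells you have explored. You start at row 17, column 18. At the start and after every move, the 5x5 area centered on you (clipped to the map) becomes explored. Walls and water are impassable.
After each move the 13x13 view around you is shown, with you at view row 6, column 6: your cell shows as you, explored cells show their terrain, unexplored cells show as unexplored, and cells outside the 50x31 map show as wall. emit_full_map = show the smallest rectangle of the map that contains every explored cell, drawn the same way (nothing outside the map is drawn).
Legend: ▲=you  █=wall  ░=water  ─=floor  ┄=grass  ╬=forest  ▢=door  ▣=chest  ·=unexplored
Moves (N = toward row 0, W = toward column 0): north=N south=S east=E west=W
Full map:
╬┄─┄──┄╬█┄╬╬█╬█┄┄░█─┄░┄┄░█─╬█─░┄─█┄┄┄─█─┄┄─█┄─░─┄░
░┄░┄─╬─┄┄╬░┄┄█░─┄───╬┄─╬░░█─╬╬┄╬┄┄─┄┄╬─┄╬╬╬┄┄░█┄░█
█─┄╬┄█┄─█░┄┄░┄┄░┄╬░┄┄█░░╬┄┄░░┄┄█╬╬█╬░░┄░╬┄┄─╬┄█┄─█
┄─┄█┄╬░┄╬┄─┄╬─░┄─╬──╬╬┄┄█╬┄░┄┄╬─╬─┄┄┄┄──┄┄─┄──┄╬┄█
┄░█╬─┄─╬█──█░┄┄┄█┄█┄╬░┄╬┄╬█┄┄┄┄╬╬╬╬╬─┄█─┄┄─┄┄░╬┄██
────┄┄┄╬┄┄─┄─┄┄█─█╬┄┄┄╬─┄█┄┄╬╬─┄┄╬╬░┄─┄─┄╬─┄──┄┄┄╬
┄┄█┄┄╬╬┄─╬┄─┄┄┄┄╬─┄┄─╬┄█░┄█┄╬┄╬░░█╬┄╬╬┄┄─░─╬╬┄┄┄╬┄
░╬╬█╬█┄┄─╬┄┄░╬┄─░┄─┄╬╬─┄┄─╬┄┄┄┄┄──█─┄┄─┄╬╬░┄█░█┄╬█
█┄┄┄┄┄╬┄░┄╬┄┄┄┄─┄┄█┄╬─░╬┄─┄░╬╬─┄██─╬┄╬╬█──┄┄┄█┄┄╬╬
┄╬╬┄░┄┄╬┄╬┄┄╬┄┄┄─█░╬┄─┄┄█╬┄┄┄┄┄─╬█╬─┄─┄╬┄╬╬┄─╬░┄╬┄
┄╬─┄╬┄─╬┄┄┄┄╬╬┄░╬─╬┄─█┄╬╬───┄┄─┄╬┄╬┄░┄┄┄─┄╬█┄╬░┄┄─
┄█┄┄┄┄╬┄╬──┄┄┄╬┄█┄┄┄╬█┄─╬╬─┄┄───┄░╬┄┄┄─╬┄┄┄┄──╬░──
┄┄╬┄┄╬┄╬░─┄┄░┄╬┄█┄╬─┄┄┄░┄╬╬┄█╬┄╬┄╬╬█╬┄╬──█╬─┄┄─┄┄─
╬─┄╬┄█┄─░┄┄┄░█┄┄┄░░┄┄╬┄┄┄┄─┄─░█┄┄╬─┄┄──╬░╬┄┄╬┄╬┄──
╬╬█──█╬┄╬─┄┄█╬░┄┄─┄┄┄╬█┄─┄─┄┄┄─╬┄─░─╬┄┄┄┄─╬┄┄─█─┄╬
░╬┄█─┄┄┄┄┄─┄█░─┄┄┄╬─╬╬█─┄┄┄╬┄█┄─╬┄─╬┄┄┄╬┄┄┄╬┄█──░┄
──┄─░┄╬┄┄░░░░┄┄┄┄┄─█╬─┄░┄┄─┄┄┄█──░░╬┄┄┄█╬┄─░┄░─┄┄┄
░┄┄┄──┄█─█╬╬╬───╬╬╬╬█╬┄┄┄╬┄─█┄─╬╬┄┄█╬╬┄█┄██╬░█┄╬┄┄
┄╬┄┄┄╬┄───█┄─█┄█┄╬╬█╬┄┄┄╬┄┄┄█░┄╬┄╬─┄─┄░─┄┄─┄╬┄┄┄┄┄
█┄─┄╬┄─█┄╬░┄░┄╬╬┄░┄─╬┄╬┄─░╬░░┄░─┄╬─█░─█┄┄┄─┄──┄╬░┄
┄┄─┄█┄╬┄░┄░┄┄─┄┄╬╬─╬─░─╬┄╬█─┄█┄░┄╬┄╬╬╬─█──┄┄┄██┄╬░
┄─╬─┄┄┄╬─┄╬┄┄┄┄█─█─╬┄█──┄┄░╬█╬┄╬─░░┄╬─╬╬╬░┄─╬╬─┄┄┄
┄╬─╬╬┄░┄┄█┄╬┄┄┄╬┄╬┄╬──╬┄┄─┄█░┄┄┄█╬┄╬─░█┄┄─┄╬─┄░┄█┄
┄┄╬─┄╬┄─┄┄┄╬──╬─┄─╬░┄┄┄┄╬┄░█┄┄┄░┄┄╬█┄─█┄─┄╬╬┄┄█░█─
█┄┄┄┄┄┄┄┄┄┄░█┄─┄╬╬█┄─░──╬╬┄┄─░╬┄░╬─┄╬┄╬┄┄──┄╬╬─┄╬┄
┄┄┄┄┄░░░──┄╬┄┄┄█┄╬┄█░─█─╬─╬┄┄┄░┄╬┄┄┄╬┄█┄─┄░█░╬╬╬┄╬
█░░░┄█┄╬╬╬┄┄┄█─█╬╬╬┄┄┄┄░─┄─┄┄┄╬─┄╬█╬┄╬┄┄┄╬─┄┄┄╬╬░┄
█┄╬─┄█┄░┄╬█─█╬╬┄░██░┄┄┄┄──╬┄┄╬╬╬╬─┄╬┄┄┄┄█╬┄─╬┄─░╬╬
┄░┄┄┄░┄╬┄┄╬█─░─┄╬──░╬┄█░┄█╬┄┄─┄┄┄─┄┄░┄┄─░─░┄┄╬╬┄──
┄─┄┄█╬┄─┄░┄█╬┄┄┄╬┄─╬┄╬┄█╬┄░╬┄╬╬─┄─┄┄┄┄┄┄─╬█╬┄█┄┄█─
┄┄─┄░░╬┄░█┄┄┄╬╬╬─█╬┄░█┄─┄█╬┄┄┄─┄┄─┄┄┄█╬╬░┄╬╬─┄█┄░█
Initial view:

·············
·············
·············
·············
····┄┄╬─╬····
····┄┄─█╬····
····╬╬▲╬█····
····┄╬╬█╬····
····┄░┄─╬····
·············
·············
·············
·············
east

·············
·············
·············
·············
···┄┄╬─╬╬····
···┄┄─█╬─····
···╬╬╬▲█╬····
···┄╬╬█╬┄····
···┄░┄─╬┄····
·············
·············
·············
·············

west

·············
·············
·············
·············
····┄┄╬─╬╬···
····┄┄─█╬─···
····╬╬▲╬█╬···
····┄╬╬█╬┄···
····┄░┄─╬┄···
·············
·············
·············
·············

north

·············
·············
·············
·············
····┄─┄┄┄····
····┄┄╬─╬╬···
····┄┄▲█╬─···
····╬╬╬╬█╬···
····┄╬╬█╬┄···
····┄░┄─╬┄···
·············
·············
·············

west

·············
·············
·············
·············
····┄┄─┄┄┄···
····┄┄┄╬─╬╬··
····┄┄▲─█╬─··
····─╬╬╬╬█╬··
····█┄╬╬█╬┄··
·····┄░┄─╬┄··
·············
·············
·············

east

·············
·············
·············
·············
···┄┄─┄┄┄····
···┄┄┄╬─╬╬···
···┄┄┄▲█╬─···
···─╬╬╬╬█╬···
···█┄╬╬█╬┄···
····┄░┄─╬┄···
·············
·············
·············

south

·············
·············
·············
···┄┄─┄┄┄····
···┄┄┄╬─╬╬···
···┄┄┄─█╬─···
···─╬╬▲╬█╬···
···█┄╬╬█╬┄···
····┄░┄─╬┄···
·············
·············
·············
·············

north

·············
·············
·············
·············
···┄┄─┄┄┄····
···┄┄┄╬─╬╬···
···┄┄┄▲█╬─···
···─╬╬╬╬█╬···
···█┄╬╬█╬┄···
····┄░┄─╬┄···
·············
·············
·············

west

·············
·············
·············
·············
····┄┄─┄┄┄···
····┄┄┄╬─╬╬··
····┄┄▲─█╬─··
····─╬╬╬╬█╬··
····█┄╬╬█╬┄··
·····┄░┄─╬┄··
·············
·············
·············

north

·············
·············
·············
·············
····┄┄░░┄····
····┄┄─┄┄┄···
····┄┄▲╬─╬╬··
····┄┄┄─█╬─··
····─╬╬╬╬█╬··
····█┄╬╬█╬┄··
·····┄░┄─╬┄··
·············
·············

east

·············
·············
·············
·············
···┄┄░░┄┄····
···┄┄─┄┄┄····
···┄┄┄▲─╬╬···
···┄┄┄─█╬─···
···─╬╬╬╬█╬···
···█┄╬╬█╬┄···
····┄░┄─╬┄···
·············
·············

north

·············
·············
·············
·············
····█┄╬─┄····
···┄┄░░┄┄····
···┄┄─▲┄┄····
···┄┄┄╬─╬╬···
···┄┄┄─█╬─···
···─╬╬╬╬█╬···
···█┄╬╬█╬┄···
····┄░┄─╬┄···
·············

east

·············
·············
·············
·············
···█┄╬─┄┄····
··┄┄░░┄┄╬····
··┄┄─┄▲┄╬····
··┄┄┄╬─╬╬····
··┄┄┄─█╬─····
··─╬╬╬╬█╬····
··█┄╬╬█╬┄····
···┄░┄─╬┄····
·············

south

·············
·············
·············
···█┄╬─┄┄····
··┄┄░░┄┄╬····
··┄┄─┄┄┄╬····
··┄┄┄╬▲╬╬····
··┄┄┄─█╬─····
··─╬╬╬╬█╬····
··█┄╬╬█╬┄····
···┄░┄─╬┄····
·············
·············

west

·············
·············
·············
····█┄╬─┄┄···
···┄┄░░┄┄╬···
···┄┄─┄┄┄╬···
···┄┄┄▲─╬╬···
···┄┄┄─█╬─···
···─╬╬╬╬█╬···
···█┄╬╬█╬┄···
····┄░┄─╬┄···
·············
·············

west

·············
·············
·············
·····█┄╬─┄┄··
····┄┄░░┄┄╬··
····┄┄─┄┄┄╬··
····┄┄▲╬─╬╬··
····┄┄┄─█╬─··
····─╬╬╬╬█╬··
····█┄╬╬█╬┄··
·····┄░┄─╬┄··
·············
·············

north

·············
·············
·············
·············
····┄█┄╬─┄┄··
····┄┄░░┄┄╬··
····┄┄▲┄┄┄╬··
····┄┄┄╬─╬╬··
····┄┄┄─█╬─··
····─╬╬╬╬█╬··
····█┄╬╬█╬┄··
·····┄░┄─╬┄··
·············

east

·············
·············
·············
·············
···┄█┄╬─┄┄···
···┄┄░░┄┄╬···
···┄┄─▲┄┄╬···
···┄┄┄╬─╬╬···
···┄┄┄─█╬─···
···─╬╬╬╬█╬···
···█┄╬╬█╬┄···
····┄░┄─╬┄···
·············

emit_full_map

┄█┄╬─┄┄
┄┄░░┄┄╬
┄┄─▲┄┄╬
┄┄┄╬─╬╬
┄┄┄─█╬─
─╬╬╬╬█╬
█┄╬╬█╬┄
·┄░┄─╬┄

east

·············
·············
·············
·············
··┄█┄╬─┄┄····
··┄┄░░┄┄╬····
··┄┄─┄▲┄╬····
··┄┄┄╬─╬╬····
··┄┄┄─█╬─····
··─╬╬╬╬█╬····
··█┄╬╬█╬┄····
···┄░┄─╬┄····
·············

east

·············
·············
·············
·············
·┄█┄╬─┄┄┄····
·┄┄░░┄┄╬┄····
·┄┄─┄┄▲╬█····
·┄┄┄╬─╬╬█····
·┄┄┄─█╬─┄····
·─╬╬╬╬█╬·····
·█┄╬╬█╬┄·····
··┄░┄─╬┄·····
·············

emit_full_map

┄█┄╬─┄┄┄
┄┄░░┄┄╬┄
┄┄─┄┄▲╬█
┄┄┄╬─╬╬█
┄┄┄─█╬─┄
─╬╬╬╬█╬·
█┄╬╬█╬┄·
·┄░┄─╬┄·


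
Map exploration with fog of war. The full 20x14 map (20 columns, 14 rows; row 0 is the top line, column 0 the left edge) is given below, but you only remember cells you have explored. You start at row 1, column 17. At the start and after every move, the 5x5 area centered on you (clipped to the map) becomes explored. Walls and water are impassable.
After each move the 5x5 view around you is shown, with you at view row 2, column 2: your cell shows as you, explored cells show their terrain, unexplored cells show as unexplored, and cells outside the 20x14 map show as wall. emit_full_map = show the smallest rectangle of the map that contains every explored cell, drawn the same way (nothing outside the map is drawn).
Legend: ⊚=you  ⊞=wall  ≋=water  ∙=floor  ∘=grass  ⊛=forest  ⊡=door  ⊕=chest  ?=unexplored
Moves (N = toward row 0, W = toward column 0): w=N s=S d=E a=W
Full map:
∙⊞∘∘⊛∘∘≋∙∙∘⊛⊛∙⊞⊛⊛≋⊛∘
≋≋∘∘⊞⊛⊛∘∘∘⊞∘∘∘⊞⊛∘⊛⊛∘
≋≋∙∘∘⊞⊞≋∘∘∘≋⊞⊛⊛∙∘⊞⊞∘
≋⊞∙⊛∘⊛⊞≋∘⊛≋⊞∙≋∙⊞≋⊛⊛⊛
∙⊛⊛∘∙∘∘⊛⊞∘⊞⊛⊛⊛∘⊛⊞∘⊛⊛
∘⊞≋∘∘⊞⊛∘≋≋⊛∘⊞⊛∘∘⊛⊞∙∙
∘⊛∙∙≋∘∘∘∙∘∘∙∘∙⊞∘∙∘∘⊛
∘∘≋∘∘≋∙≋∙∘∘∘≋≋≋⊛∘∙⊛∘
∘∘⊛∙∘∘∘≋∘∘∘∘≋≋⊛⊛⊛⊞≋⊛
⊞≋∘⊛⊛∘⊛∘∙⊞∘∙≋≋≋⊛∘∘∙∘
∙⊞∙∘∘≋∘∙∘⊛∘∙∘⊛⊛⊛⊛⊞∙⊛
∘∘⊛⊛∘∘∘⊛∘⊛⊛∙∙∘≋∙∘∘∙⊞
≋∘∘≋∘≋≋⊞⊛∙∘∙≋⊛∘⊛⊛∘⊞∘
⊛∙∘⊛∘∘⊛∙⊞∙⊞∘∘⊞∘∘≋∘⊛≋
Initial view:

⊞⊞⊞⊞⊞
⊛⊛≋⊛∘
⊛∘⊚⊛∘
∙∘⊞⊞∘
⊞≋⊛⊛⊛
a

⊞⊞⊞⊞⊞
⊞⊛⊛≋⊛
⊞⊛⊚⊛⊛
⊛∙∘⊞⊞
∙⊞≋⊛⊛

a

⊞⊞⊞⊞⊞
∙⊞⊛⊛≋
∘⊞⊚∘⊛
⊛⊛∙∘⊞
≋∙⊞≋⊛

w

⊞⊞⊞⊞⊞
⊞⊞⊞⊞⊞
∙⊞⊚⊛≋
∘⊞⊛∘⊛
⊛⊛∙∘⊞

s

⊞⊞⊞⊞⊞
∙⊞⊛⊛≋
∘⊞⊚∘⊛
⊛⊛∙∘⊞
≋∙⊞≋⊛

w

⊞⊞⊞⊞⊞
⊞⊞⊞⊞⊞
∙⊞⊚⊛≋
∘⊞⊛∘⊛
⊛⊛∙∘⊞


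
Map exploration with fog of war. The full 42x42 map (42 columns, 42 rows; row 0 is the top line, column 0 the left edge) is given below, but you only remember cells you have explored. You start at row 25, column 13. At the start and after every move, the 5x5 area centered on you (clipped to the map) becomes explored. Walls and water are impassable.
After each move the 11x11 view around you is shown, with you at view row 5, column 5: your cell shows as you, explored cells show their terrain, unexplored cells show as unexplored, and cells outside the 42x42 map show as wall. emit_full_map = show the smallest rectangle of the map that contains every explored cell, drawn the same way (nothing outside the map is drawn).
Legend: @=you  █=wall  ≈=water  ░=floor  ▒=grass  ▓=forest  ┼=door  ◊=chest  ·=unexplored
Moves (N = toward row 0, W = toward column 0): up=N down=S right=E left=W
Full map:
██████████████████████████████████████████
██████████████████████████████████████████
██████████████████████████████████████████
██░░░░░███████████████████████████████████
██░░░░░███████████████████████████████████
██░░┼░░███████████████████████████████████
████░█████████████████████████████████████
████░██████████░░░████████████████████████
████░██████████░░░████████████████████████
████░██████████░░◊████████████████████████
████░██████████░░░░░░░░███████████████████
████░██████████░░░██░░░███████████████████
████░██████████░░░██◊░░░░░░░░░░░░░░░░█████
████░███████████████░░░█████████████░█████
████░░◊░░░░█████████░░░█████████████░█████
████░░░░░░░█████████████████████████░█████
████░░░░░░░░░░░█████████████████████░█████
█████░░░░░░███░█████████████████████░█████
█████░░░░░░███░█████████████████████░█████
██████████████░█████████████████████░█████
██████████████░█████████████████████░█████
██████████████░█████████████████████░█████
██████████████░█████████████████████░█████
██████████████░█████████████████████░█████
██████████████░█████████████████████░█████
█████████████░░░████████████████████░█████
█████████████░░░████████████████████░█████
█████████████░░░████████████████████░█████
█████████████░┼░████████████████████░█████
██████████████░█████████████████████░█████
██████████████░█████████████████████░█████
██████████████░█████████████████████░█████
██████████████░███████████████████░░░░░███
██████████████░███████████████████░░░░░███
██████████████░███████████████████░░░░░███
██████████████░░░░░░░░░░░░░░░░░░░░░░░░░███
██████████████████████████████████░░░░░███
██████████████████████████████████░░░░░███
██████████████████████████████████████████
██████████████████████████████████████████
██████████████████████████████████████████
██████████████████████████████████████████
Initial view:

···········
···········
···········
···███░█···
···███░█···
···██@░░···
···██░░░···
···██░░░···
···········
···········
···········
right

···········
···········
···········
··███░██···
··███░██···
··██░@░█···
··██░░░█···
··██░░░█···
···········
···········
···········

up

···········
···········
···········
···██░██···
··███░██···
··███@██···
··██░░░█···
··██░░░█···
··██░░░█···
···········
···········

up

···········
···········
···········
···██░██···
···██░██···
··███@██···
··███░██···
··██░░░█···
··██░░░█···
··██░░░█···
···········

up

···········
···········
···········
···██░██···
···██░██···
···██@██···
··███░██···
··███░██···
··██░░░█···
··██░░░█···
··██░░░█···

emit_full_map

·██░██
·██░██
·██@██
███░██
███░██
██░░░█
██░░░█
██░░░█

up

···········
···········
···········
···██░██···
···██░██···
···██@██···
···██░██···
··███░██···
··███░██···
··██░░░█···
··██░░░█···

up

···········
···········
···········
···██░██···
···██░██···
···██@██···
···██░██···
···██░██···
··███░██···
··███░██···
··██░░░█···

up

···········
···········
···········
···██░██···
···██░██···
···██@██···
···██░██···
···██░██···
···██░██···
··███░██···
··███░██···

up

···········
···········
···········
···░░░██···
···██░██···
···██@██···
···██░██···
···██░██···
···██░██···
···██░██···
··███░██···

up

···········
···········
···········
···█████···
···░░░██···
···██@██···
···██░██···
···██░██···
···██░██···
···██░██···
···██░██···

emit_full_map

·█████
·░░░██
·██@██
·██░██
·██░██
·██░██
·██░██
·██░██
███░██
███░██
██░░░█
██░░░█
██░░░█

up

···········
···········
···········
···█████···
···█████···
···░░@██···
···██░██···
···██░██···
···██░██···
···██░██···
···██░██···

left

···········
···········
···········
···██████··
···██████··
···░░@░██··
···███░██··
···███░██··
····██░██··
····██░██··
····██░██··

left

···········
···········
···········
···░██████·
···░██████·
···░░@░░██·
···░███░██·
···░███░██·
·····██░██·
·····██░██·
·····██░██·

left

···········
···········
···········
···░░██████
···░░██████
···░░@░░░██
···░░███░██
···░░███░██
······██░██
······██░██
······██░██

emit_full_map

░░██████
░░██████
░░@░░░██
░░███░██
░░███░██
···██░██
···██░██
···██░██
···██░██
··███░██
··███░██
··██░░░█
··██░░░█
··██░░░█

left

···········
···········
···········
···░░░█████
···░░░█████
···░░@░░░░█
···░░░███░█
···░░░███░█
·······██░█
·······██░█
·······██░█

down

···········
···········
···░░░█████
···░░░█████
···░░░░░░░█
···░░@███░█
···░░░███░█
···██████░█
·······██░█
·······██░█
·······██░█

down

···········
···░░░█████
···░░░█████
···░░░░░░░█
···░░░███░█
···░░@███░█
···██████░█
···██████░█
·······██░█
·······██░█
······███░█

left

···········
····░░░████
····░░░████
···░░░░░░░░
···░░░░███░
···░░@░███░
···███████░
···███████░
········██░
········██░
·······███░

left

···········
·····░░░███
·····░░░███
···░░░░░░░░
···░░░░░███
···░░@░░███
···████████
···████████
·········██
·········██
········███

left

···········
······░░░██
······░░░██
···░░░░░░░░
···░░░░░░██
···░░@░░░██
···████████
···████████
··········█
··········█
·········██

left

···········
·······░░░█
·······░░░█
···░░░░░░░░
···█░░░░░░█
···█░@░░░░█
···████████
···████████
···········
···········
··········█

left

···········
········░░░
········░░░
···█░░░░░░░
···██░░░░░░
···██@░░░░░
···████████
···████████
···········
···········
···········

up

···········
···········
········░░░
···█░░░░░░░
···█░░░░░░░
···██@░░░░░
···██░░░░░░
···████████
···████████
···········
···········

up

···········
···········
···········
···█░░◊░░░░
···█░░░░░░░
···█░@░░░░░
···██░░░░░░
···██░░░░░░
···████████
···████████
···········

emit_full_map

█░░◊░░░░██████
█░░░░░░░██████
█░@░░░░░░░░░██
██░░░░░░███░██
██░░░░░░███░██
███████████░██
███████████░██
·········██░██
·········██░██
········███░██
········███░██
········██░░░█
········██░░░█
········██░░░█


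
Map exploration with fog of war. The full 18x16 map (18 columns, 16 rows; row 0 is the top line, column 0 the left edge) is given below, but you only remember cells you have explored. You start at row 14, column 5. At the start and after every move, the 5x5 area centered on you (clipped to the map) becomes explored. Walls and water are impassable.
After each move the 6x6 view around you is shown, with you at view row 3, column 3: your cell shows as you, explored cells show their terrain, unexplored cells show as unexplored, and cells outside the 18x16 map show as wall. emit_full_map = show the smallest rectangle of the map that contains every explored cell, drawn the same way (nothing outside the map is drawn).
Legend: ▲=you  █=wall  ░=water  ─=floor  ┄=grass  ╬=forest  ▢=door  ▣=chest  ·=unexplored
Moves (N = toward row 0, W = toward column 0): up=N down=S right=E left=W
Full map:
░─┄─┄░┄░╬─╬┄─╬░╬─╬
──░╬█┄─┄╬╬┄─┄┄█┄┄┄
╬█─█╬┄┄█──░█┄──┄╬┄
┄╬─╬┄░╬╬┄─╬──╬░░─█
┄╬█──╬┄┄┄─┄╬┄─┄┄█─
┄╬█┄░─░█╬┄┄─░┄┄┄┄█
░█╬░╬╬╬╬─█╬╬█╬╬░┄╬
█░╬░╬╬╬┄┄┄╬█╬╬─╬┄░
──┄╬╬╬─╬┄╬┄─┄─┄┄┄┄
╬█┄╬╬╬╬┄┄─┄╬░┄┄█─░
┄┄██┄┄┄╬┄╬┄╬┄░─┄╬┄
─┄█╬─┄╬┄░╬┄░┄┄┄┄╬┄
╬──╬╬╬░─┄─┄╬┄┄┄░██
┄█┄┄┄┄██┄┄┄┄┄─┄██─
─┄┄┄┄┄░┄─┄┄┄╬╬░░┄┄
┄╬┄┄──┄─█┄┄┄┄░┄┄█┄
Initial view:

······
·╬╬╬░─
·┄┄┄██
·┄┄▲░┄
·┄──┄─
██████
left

······
·─╬╬╬░
·┄┄┄┄█
·┄┄▲┄░
·┄┄──┄
██████

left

······
·──╬╬╬
·█┄┄┄┄
·┄┄▲┄┄
·╬┄┄──
██████

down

·──╬╬╬
·█┄┄┄┄
·┄┄┄┄┄
·╬┄▲──
██████
██████

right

──╬╬╬░
█┄┄┄┄█
┄┄┄┄┄░
╬┄┄▲─┄
██████
██████

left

·──╬╬╬
·█┄┄┄┄
·┄┄┄┄┄
·╬┄▲──
██████
██████

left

█·──╬╬
█┄█┄┄┄
█─┄┄┄┄
█┄╬▲┄─
██████
██████

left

██·──╬
██┄█┄┄
██─┄┄┄
██┄▲┄┄
██████
██████

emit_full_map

·──╬╬╬░─
┄█┄┄┄┄██
─┄┄┄┄┄░┄
┄▲┄┄──┄─


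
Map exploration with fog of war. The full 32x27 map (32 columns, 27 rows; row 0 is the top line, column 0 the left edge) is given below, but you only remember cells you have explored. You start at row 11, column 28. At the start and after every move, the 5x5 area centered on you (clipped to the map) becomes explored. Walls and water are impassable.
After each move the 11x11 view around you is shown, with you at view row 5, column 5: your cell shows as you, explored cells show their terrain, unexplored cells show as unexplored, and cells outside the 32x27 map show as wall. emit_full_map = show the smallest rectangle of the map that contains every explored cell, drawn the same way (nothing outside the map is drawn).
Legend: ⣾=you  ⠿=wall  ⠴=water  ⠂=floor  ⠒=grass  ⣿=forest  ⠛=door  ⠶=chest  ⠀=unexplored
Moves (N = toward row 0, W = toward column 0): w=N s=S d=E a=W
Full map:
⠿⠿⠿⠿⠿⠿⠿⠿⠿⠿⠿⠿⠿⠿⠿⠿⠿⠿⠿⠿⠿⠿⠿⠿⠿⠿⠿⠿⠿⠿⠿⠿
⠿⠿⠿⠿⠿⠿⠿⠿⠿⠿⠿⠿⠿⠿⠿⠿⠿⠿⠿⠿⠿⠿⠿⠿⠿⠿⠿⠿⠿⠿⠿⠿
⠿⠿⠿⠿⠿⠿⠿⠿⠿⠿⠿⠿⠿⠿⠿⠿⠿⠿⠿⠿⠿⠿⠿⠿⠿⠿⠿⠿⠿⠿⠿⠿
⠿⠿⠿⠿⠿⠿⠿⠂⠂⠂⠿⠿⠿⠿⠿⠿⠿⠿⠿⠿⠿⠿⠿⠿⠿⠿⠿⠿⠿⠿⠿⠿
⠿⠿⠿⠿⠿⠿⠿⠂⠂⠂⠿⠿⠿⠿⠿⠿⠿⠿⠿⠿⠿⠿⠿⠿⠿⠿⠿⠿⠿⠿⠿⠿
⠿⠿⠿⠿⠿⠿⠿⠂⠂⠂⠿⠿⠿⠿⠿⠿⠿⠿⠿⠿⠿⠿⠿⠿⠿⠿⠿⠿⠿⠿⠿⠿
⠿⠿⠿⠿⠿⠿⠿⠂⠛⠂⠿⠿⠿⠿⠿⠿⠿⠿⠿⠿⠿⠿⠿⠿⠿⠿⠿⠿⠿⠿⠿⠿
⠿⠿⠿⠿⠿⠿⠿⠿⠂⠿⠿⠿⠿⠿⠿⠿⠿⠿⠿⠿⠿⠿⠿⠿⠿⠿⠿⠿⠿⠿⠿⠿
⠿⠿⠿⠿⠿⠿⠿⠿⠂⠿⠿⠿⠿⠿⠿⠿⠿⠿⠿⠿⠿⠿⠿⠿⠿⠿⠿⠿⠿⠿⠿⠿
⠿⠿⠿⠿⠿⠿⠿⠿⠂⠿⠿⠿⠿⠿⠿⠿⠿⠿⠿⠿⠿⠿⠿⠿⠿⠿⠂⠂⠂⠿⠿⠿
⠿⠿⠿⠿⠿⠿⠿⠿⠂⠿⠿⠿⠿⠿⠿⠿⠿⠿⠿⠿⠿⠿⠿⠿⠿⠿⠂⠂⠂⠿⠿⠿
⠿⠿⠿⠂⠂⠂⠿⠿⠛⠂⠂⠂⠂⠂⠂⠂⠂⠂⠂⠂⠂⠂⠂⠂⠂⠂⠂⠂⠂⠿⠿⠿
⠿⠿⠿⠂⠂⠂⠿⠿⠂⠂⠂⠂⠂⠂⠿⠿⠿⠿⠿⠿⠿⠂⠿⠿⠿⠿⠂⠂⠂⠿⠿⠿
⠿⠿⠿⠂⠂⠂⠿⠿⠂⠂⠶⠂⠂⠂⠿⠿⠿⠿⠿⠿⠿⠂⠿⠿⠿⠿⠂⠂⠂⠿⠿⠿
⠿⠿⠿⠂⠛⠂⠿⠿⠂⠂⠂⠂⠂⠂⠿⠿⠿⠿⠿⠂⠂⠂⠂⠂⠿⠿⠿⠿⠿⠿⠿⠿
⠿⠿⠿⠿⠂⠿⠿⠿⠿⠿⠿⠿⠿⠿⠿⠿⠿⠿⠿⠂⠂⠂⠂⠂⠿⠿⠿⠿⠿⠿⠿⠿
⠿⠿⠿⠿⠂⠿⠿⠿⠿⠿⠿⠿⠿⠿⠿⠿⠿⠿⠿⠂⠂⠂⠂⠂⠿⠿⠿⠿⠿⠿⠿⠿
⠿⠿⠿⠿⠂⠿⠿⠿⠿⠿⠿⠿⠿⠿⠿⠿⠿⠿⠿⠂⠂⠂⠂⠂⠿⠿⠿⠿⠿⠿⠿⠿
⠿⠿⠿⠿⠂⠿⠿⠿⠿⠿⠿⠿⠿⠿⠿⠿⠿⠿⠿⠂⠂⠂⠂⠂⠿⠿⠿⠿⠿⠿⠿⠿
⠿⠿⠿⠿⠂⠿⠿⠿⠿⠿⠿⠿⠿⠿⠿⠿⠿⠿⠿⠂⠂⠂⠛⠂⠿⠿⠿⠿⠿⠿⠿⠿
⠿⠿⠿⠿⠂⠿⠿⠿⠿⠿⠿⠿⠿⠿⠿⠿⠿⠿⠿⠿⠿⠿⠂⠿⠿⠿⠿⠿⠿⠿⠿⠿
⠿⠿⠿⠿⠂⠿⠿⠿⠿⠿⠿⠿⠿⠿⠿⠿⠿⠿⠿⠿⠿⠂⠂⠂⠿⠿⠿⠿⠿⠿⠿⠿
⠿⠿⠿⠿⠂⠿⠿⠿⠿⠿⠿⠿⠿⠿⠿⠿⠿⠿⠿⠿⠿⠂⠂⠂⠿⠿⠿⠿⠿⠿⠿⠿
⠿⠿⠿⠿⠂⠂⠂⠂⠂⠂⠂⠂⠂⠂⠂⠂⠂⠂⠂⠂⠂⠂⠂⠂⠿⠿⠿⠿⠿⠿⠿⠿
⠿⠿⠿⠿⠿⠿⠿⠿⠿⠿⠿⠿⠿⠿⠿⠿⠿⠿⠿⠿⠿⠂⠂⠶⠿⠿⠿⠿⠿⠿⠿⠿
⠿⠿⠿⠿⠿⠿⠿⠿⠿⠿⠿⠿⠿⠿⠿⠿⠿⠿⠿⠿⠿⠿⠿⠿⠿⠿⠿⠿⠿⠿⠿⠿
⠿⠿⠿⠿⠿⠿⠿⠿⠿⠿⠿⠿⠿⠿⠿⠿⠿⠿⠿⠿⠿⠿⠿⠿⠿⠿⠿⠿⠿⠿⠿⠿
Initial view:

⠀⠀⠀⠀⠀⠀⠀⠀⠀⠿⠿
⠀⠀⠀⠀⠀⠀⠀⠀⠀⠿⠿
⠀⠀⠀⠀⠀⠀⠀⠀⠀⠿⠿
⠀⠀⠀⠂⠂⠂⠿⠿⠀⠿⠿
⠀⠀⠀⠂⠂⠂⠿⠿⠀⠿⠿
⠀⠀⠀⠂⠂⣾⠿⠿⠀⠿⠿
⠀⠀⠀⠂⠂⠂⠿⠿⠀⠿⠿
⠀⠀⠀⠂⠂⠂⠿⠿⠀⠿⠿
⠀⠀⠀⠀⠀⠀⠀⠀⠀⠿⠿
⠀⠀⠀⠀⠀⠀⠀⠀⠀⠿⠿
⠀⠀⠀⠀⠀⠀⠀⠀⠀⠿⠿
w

⠀⠀⠀⠀⠀⠀⠀⠀⠀⠿⠿
⠀⠀⠀⠀⠀⠀⠀⠀⠀⠿⠿
⠀⠀⠀⠀⠀⠀⠀⠀⠀⠿⠿
⠀⠀⠀⠿⠿⠿⠿⠿⠀⠿⠿
⠀⠀⠀⠂⠂⠂⠿⠿⠀⠿⠿
⠀⠀⠀⠂⠂⣾⠿⠿⠀⠿⠿
⠀⠀⠀⠂⠂⠂⠿⠿⠀⠿⠿
⠀⠀⠀⠂⠂⠂⠿⠿⠀⠿⠿
⠀⠀⠀⠂⠂⠂⠿⠿⠀⠿⠿
⠀⠀⠀⠀⠀⠀⠀⠀⠀⠿⠿
⠀⠀⠀⠀⠀⠀⠀⠀⠀⠿⠿

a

⠀⠀⠀⠀⠀⠀⠀⠀⠀⠀⠿
⠀⠀⠀⠀⠀⠀⠀⠀⠀⠀⠿
⠀⠀⠀⠀⠀⠀⠀⠀⠀⠀⠿
⠀⠀⠀⠿⠿⠿⠿⠿⠿⠀⠿
⠀⠀⠀⠿⠂⠂⠂⠿⠿⠀⠿
⠀⠀⠀⠿⠂⣾⠂⠿⠿⠀⠿
⠀⠀⠀⠂⠂⠂⠂⠿⠿⠀⠿
⠀⠀⠀⠿⠂⠂⠂⠿⠿⠀⠿
⠀⠀⠀⠀⠂⠂⠂⠿⠿⠀⠿
⠀⠀⠀⠀⠀⠀⠀⠀⠀⠀⠿
⠀⠀⠀⠀⠀⠀⠀⠀⠀⠀⠿

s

⠀⠀⠀⠀⠀⠀⠀⠀⠀⠀⠿
⠀⠀⠀⠀⠀⠀⠀⠀⠀⠀⠿
⠀⠀⠀⠿⠿⠿⠿⠿⠿⠀⠿
⠀⠀⠀⠿⠂⠂⠂⠿⠿⠀⠿
⠀⠀⠀⠿⠂⠂⠂⠿⠿⠀⠿
⠀⠀⠀⠂⠂⣾⠂⠿⠿⠀⠿
⠀⠀⠀⠿⠂⠂⠂⠿⠿⠀⠿
⠀⠀⠀⠿⠂⠂⠂⠿⠿⠀⠿
⠀⠀⠀⠀⠀⠀⠀⠀⠀⠀⠿
⠀⠀⠀⠀⠀⠀⠀⠀⠀⠀⠿
⠀⠀⠀⠀⠀⠀⠀⠀⠀⠀⠿

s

⠀⠀⠀⠀⠀⠀⠀⠀⠀⠀⠿
⠀⠀⠀⠿⠿⠿⠿⠿⠿⠀⠿
⠀⠀⠀⠿⠂⠂⠂⠿⠿⠀⠿
⠀⠀⠀⠿⠂⠂⠂⠿⠿⠀⠿
⠀⠀⠀⠂⠂⠂⠂⠿⠿⠀⠿
⠀⠀⠀⠿⠂⣾⠂⠿⠿⠀⠿
⠀⠀⠀⠿⠂⠂⠂⠿⠿⠀⠿
⠀⠀⠀⠿⠿⠿⠿⠿⠀⠀⠿
⠀⠀⠀⠀⠀⠀⠀⠀⠀⠀⠿
⠀⠀⠀⠀⠀⠀⠀⠀⠀⠀⠿
⠀⠀⠀⠀⠀⠀⠀⠀⠀⠀⠿

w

⠀⠀⠀⠀⠀⠀⠀⠀⠀⠀⠿
⠀⠀⠀⠀⠀⠀⠀⠀⠀⠀⠿
⠀⠀⠀⠿⠿⠿⠿⠿⠿⠀⠿
⠀⠀⠀⠿⠂⠂⠂⠿⠿⠀⠿
⠀⠀⠀⠿⠂⠂⠂⠿⠿⠀⠿
⠀⠀⠀⠂⠂⣾⠂⠿⠿⠀⠿
⠀⠀⠀⠿⠂⠂⠂⠿⠿⠀⠿
⠀⠀⠀⠿⠂⠂⠂⠿⠿⠀⠿
⠀⠀⠀⠿⠿⠿⠿⠿⠀⠀⠿
⠀⠀⠀⠀⠀⠀⠀⠀⠀⠀⠿
⠀⠀⠀⠀⠀⠀⠀⠀⠀⠀⠿

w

⠀⠀⠀⠀⠀⠀⠀⠀⠀⠀⠿
⠀⠀⠀⠀⠀⠀⠀⠀⠀⠀⠿
⠀⠀⠀⠀⠀⠀⠀⠀⠀⠀⠿
⠀⠀⠀⠿⠿⠿⠿⠿⠿⠀⠿
⠀⠀⠀⠿⠂⠂⠂⠿⠿⠀⠿
⠀⠀⠀⠿⠂⣾⠂⠿⠿⠀⠿
⠀⠀⠀⠂⠂⠂⠂⠿⠿⠀⠿
⠀⠀⠀⠿⠂⠂⠂⠿⠿⠀⠿
⠀⠀⠀⠿⠂⠂⠂⠿⠿⠀⠿
⠀⠀⠀⠿⠿⠿⠿⠿⠀⠀⠿
⠀⠀⠀⠀⠀⠀⠀⠀⠀⠀⠿

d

⠀⠀⠀⠀⠀⠀⠀⠀⠀⠿⠿
⠀⠀⠀⠀⠀⠀⠀⠀⠀⠿⠿
⠀⠀⠀⠀⠀⠀⠀⠀⠀⠿⠿
⠀⠀⠿⠿⠿⠿⠿⠿⠀⠿⠿
⠀⠀⠿⠂⠂⠂⠿⠿⠀⠿⠿
⠀⠀⠿⠂⠂⣾⠿⠿⠀⠿⠿
⠀⠀⠂⠂⠂⠂⠿⠿⠀⠿⠿
⠀⠀⠿⠂⠂⠂⠿⠿⠀⠿⠿
⠀⠀⠿⠂⠂⠂⠿⠿⠀⠿⠿
⠀⠀⠿⠿⠿⠿⠿⠀⠀⠿⠿
⠀⠀⠀⠀⠀⠀⠀⠀⠀⠿⠿

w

⠀⠀⠀⠀⠀⠀⠀⠀⠀⠿⠿
⠀⠀⠀⠀⠀⠀⠀⠀⠀⠿⠿
⠀⠀⠀⠀⠀⠀⠀⠀⠀⠿⠿
⠀⠀⠀⠿⠿⠿⠿⠿⠀⠿⠿
⠀⠀⠿⠿⠿⠿⠿⠿⠀⠿⠿
⠀⠀⠿⠂⠂⣾⠿⠿⠀⠿⠿
⠀⠀⠿⠂⠂⠂⠿⠿⠀⠿⠿
⠀⠀⠂⠂⠂⠂⠿⠿⠀⠿⠿
⠀⠀⠿⠂⠂⠂⠿⠿⠀⠿⠿
⠀⠀⠿⠂⠂⠂⠿⠿⠀⠿⠿
⠀⠀⠿⠿⠿⠿⠿⠀⠀⠿⠿

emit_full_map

⠀⠿⠿⠿⠿⠿
⠿⠿⠿⠿⠿⠿
⠿⠂⠂⣾⠿⠿
⠿⠂⠂⠂⠿⠿
⠂⠂⠂⠂⠿⠿
⠿⠂⠂⠂⠿⠿
⠿⠂⠂⠂⠿⠿
⠿⠿⠿⠿⠿⠀

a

⠀⠀⠀⠀⠀⠀⠀⠀⠀⠀⠿
⠀⠀⠀⠀⠀⠀⠀⠀⠀⠀⠿
⠀⠀⠀⠀⠀⠀⠀⠀⠀⠀⠿
⠀⠀⠀⠿⠿⠿⠿⠿⠿⠀⠿
⠀⠀⠀⠿⠿⠿⠿⠿⠿⠀⠿
⠀⠀⠀⠿⠂⣾⠂⠿⠿⠀⠿
⠀⠀⠀⠿⠂⠂⠂⠿⠿⠀⠿
⠀⠀⠀⠂⠂⠂⠂⠿⠿⠀⠿
⠀⠀⠀⠿⠂⠂⠂⠿⠿⠀⠿
⠀⠀⠀⠿⠂⠂⠂⠿⠿⠀⠿
⠀⠀⠀⠿⠿⠿⠿⠿⠀⠀⠿

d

⠀⠀⠀⠀⠀⠀⠀⠀⠀⠿⠿
⠀⠀⠀⠀⠀⠀⠀⠀⠀⠿⠿
⠀⠀⠀⠀⠀⠀⠀⠀⠀⠿⠿
⠀⠀⠿⠿⠿⠿⠿⠿⠀⠿⠿
⠀⠀⠿⠿⠿⠿⠿⠿⠀⠿⠿
⠀⠀⠿⠂⠂⣾⠿⠿⠀⠿⠿
⠀⠀⠿⠂⠂⠂⠿⠿⠀⠿⠿
⠀⠀⠂⠂⠂⠂⠿⠿⠀⠿⠿
⠀⠀⠿⠂⠂⠂⠿⠿⠀⠿⠿
⠀⠀⠿⠂⠂⠂⠿⠿⠀⠿⠿
⠀⠀⠿⠿⠿⠿⠿⠀⠀⠿⠿

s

⠀⠀⠀⠀⠀⠀⠀⠀⠀⠿⠿
⠀⠀⠀⠀⠀⠀⠀⠀⠀⠿⠿
⠀⠀⠿⠿⠿⠿⠿⠿⠀⠿⠿
⠀⠀⠿⠿⠿⠿⠿⠿⠀⠿⠿
⠀⠀⠿⠂⠂⠂⠿⠿⠀⠿⠿
⠀⠀⠿⠂⠂⣾⠿⠿⠀⠿⠿
⠀⠀⠂⠂⠂⠂⠿⠿⠀⠿⠿
⠀⠀⠿⠂⠂⠂⠿⠿⠀⠿⠿
⠀⠀⠿⠂⠂⠂⠿⠿⠀⠿⠿
⠀⠀⠿⠿⠿⠿⠿⠀⠀⠿⠿
⠀⠀⠀⠀⠀⠀⠀⠀⠀⠿⠿

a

⠀⠀⠀⠀⠀⠀⠀⠀⠀⠀⠿
⠀⠀⠀⠀⠀⠀⠀⠀⠀⠀⠿
⠀⠀⠀⠿⠿⠿⠿⠿⠿⠀⠿
⠀⠀⠀⠿⠿⠿⠿⠿⠿⠀⠿
⠀⠀⠀⠿⠂⠂⠂⠿⠿⠀⠿
⠀⠀⠀⠿⠂⣾⠂⠿⠿⠀⠿
⠀⠀⠀⠂⠂⠂⠂⠿⠿⠀⠿
⠀⠀⠀⠿⠂⠂⠂⠿⠿⠀⠿
⠀⠀⠀⠿⠂⠂⠂⠿⠿⠀⠿
⠀⠀⠀⠿⠿⠿⠿⠿⠀⠀⠿
⠀⠀⠀⠀⠀⠀⠀⠀⠀⠀⠿

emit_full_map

⠿⠿⠿⠿⠿⠿
⠿⠿⠿⠿⠿⠿
⠿⠂⠂⠂⠿⠿
⠿⠂⣾⠂⠿⠿
⠂⠂⠂⠂⠿⠿
⠿⠂⠂⠂⠿⠿
⠿⠂⠂⠂⠿⠿
⠿⠿⠿⠿⠿⠀

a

⠀⠀⠀⠀⠀⠀⠀⠀⠀⠀⠀
⠀⠀⠀⠀⠀⠀⠀⠀⠀⠀⠀
⠀⠀⠀⠀⠿⠿⠿⠿⠿⠿⠀
⠀⠀⠀⠿⠿⠿⠿⠿⠿⠿⠀
⠀⠀⠀⠿⠿⠂⠂⠂⠿⠿⠀
⠀⠀⠀⠿⠿⣾⠂⠂⠿⠿⠀
⠀⠀⠀⠂⠂⠂⠂⠂⠿⠿⠀
⠀⠀⠀⠿⠿⠂⠂⠂⠿⠿⠀
⠀⠀⠀⠀⠿⠂⠂⠂⠿⠿⠀
⠀⠀⠀⠀⠿⠿⠿⠿⠿⠀⠀
⠀⠀⠀⠀⠀⠀⠀⠀⠀⠀⠀

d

⠀⠀⠀⠀⠀⠀⠀⠀⠀⠀⠿
⠀⠀⠀⠀⠀⠀⠀⠀⠀⠀⠿
⠀⠀⠀⠿⠿⠿⠿⠿⠿⠀⠿
⠀⠀⠿⠿⠿⠿⠿⠿⠿⠀⠿
⠀⠀⠿⠿⠂⠂⠂⠿⠿⠀⠿
⠀⠀⠿⠿⠂⣾⠂⠿⠿⠀⠿
⠀⠀⠂⠂⠂⠂⠂⠿⠿⠀⠿
⠀⠀⠿⠿⠂⠂⠂⠿⠿⠀⠿
⠀⠀⠀⠿⠂⠂⠂⠿⠿⠀⠿
⠀⠀⠀⠿⠿⠿⠿⠿⠀⠀⠿
⠀⠀⠀⠀⠀⠀⠀⠀⠀⠀⠿

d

⠀⠀⠀⠀⠀⠀⠀⠀⠀⠿⠿
⠀⠀⠀⠀⠀⠀⠀⠀⠀⠿⠿
⠀⠀⠿⠿⠿⠿⠿⠿⠀⠿⠿
⠀⠿⠿⠿⠿⠿⠿⠿⠀⠿⠿
⠀⠿⠿⠂⠂⠂⠿⠿⠀⠿⠿
⠀⠿⠿⠂⠂⣾⠿⠿⠀⠿⠿
⠀⠂⠂⠂⠂⠂⠿⠿⠀⠿⠿
⠀⠿⠿⠂⠂⠂⠿⠿⠀⠿⠿
⠀⠀⠿⠂⠂⠂⠿⠿⠀⠿⠿
⠀⠀⠿⠿⠿⠿⠿⠀⠀⠿⠿
⠀⠀⠀⠀⠀⠀⠀⠀⠀⠿⠿

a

⠀⠀⠀⠀⠀⠀⠀⠀⠀⠀⠿
⠀⠀⠀⠀⠀⠀⠀⠀⠀⠀⠿
⠀⠀⠀⠿⠿⠿⠿⠿⠿⠀⠿
⠀⠀⠿⠿⠿⠿⠿⠿⠿⠀⠿
⠀⠀⠿⠿⠂⠂⠂⠿⠿⠀⠿
⠀⠀⠿⠿⠂⣾⠂⠿⠿⠀⠿
⠀⠀⠂⠂⠂⠂⠂⠿⠿⠀⠿
⠀⠀⠿⠿⠂⠂⠂⠿⠿⠀⠿
⠀⠀⠀⠿⠂⠂⠂⠿⠿⠀⠿
⠀⠀⠀⠿⠿⠿⠿⠿⠀⠀⠿
⠀⠀⠀⠀⠀⠀⠀⠀⠀⠀⠿

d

⠀⠀⠀⠀⠀⠀⠀⠀⠀⠿⠿
⠀⠀⠀⠀⠀⠀⠀⠀⠀⠿⠿
⠀⠀⠿⠿⠿⠿⠿⠿⠀⠿⠿
⠀⠿⠿⠿⠿⠿⠿⠿⠀⠿⠿
⠀⠿⠿⠂⠂⠂⠿⠿⠀⠿⠿
⠀⠿⠿⠂⠂⣾⠿⠿⠀⠿⠿
⠀⠂⠂⠂⠂⠂⠿⠿⠀⠿⠿
⠀⠿⠿⠂⠂⠂⠿⠿⠀⠿⠿
⠀⠀⠿⠂⠂⠂⠿⠿⠀⠿⠿
⠀⠀⠿⠿⠿⠿⠿⠀⠀⠿⠿
⠀⠀⠀⠀⠀⠀⠀⠀⠀⠿⠿

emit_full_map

⠀⠿⠿⠿⠿⠿⠿
⠿⠿⠿⠿⠿⠿⠿
⠿⠿⠂⠂⠂⠿⠿
⠿⠿⠂⠂⣾⠿⠿
⠂⠂⠂⠂⠂⠿⠿
⠿⠿⠂⠂⠂⠿⠿
⠀⠿⠂⠂⠂⠿⠿
⠀⠿⠿⠿⠿⠿⠀

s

⠀⠀⠀⠀⠀⠀⠀⠀⠀⠿⠿
⠀⠀⠿⠿⠿⠿⠿⠿⠀⠿⠿
⠀⠿⠿⠿⠿⠿⠿⠿⠀⠿⠿
⠀⠿⠿⠂⠂⠂⠿⠿⠀⠿⠿
⠀⠿⠿⠂⠂⠂⠿⠿⠀⠿⠿
⠀⠂⠂⠂⠂⣾⠿⠿⠀⠿⠿
⠀⠿⠿⠂⠂⠂⠿⠿⠀⠿⠿
⠀⠀⠿⠂⠂⠂⠿⠿⠀⠿⠿
⠀⠀⠿⠿⠿⠿⠿⠀⠀⠿⠿
⠀⠀⠀⠀⠀⠀⠀⠀⠀⠿⠿
⠀⠀⠀⠀⠀⠀⠀⠀⠀⠿⠿

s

⠀⠀⠿⠿⠿⠿⠿⠿⠀⠿⠿
⠀⠿⠿⠿⠿⠿⠿⠿⠀⠿⠿
⠀⠿⠿⠂⠂⠂⠿⠿⠀⠿⠿
⠀⠿⠿⠂⠂⠂⠿⠿⠀⠿⠿
⠀⠂⠂⠂⠂⠂⠿⠿⠀⠿⠿
⠀⠿⠿⠂⠂⣾⠿⠿⠀⠿⠿
⠀⠀⠿⠂⠂⠂⠿⠿⠀⠿⠿
⠀⠀⠿⠿⠿⠿⠿⠿⠀⠿⠿
⠀⠀⠀⠀⠀⠀⠀⠀⠀⠿⠿
⠀⠀⠀⠀⠀⠀⠀⠀⠀⠿⠿
⠀⠀⠀⠀⠀⠀⠀⠀⠀⠿⠿

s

⠀⠿⠿⠿⠿⠿⠿⠿⠀⠿⠿
⠀⠿⠿⠂⠂⠂⠿⠿⠀⠿⠿
⠀⠿⠿⠂⠂⠂⠿⠿⠀⠿⠿
⠀⠂⠂⠂⠂⠂⠿⠿⠀⠿⠿
⠀⠿⠿⠂⠂⠂⠿⠿⠀⠿⠿
⠀⠀⠿⠂⠂⣾⠿⠿⠀⠿⠿
⠀⠀⠿⠿⠿⠿⠿⠿⠀⠿⠿
⠀⠀⠀⠿⠿⠿⠿⠿⠀⠿⠿
⠀⠀⠀⠀⠀⠀⠀⠀⠀⠿⠿
⠀⠀⠀⠀⠀⠀⠀⠀⠀⠿⠿
⠀⠀⠀⠀⠀⠀⠀⠀⠀⠿⠿

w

⠀⠀⠿⠿⠿⠿⠿⠿⠀⠿⠿
⠀⠿⠿⠿⠿⠿⠿⠿⠀⠿⠿
⠀⠿⠿⠂⠂⠂⠿⠿⠀⠿⠿
⠀⠿⠿⠂⠂⠂⠿⠿⠀⠿⠿
⠀⠂⠂⠂⠂⠂⠿⠿⠀⠿⠿
⠀⠿⠿⠂⠂⣾⠿⠿⠀⠿⠿
⠀⠀⠿⠂⠂⠂⠿⠿⠀⠿⠿
⠀⠀⠿⠿⠿⠿⠿⠿⠀⠿⠿
⠀⠀⠀⠿⠿⠿⠿⠿⠀⠿⠿
⠀⠀⠀⠀⠀⠀⠀⠀⠀⠿⠿
⠀⠀⠀⠀⠀⠀⠀⠀⠀⠿⠿

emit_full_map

⠀⠿⠿⠿⠿⠿⠿
⠿⠿⠿⠿⠿⠿⠿
⠿⠿⠂⠂⠂⠿⠿
⠿⠿⠂⠂⠂⠿⠿
⠂⠂⠂⠂⠂⠿⠿
⠿⠿⠂⠂⣾⠿⠿
⠀⠿⠂⠂⠂⠿⠿
⠀⠿⠿⠿⠿⠿⠿
⠀⠀⠿⠿⠿⠿⠿

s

⠀⠿⠿⠿⠿⠿⠿⠿⠀⠿⠿
⠀⠿⠿⠂⠂⠂⠿⠿⠀⠿⠿
⠀⠿⠿⠂⠂⠂⠿⠿⠀⠿⠿
⠀⠂⠂⠂⠂⠂⠿⠿⠀⠿⠿
⠀⠿⠿⠂⠂⠂⠿⠿⠀⠿⠿
⠀⠀⠿⠂⠂⣾⠿⠿⠀⠿⠿
⠀⠀⠿⠿⠿⠿⠿⠿⠀⠿⠿
⠀⠀⠀⠿⠿⠿⠿⠿⠀⠿⠿
⠀⠀⠀⠀⠀⠀⠀⠀⠀⠿⠿
⠀⠀⠀⠀⠀⠀⠀⠀⠀⠿⠿
⠀⠀⠀⠀⠀⠀⠀⠀⠀⠿⠿

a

⠀⠀⠿⠿⠿⠿⠿⠿⠿⠀⠿
⠀⠀⠿⠿⠂⠂⠂⠿⠿⠀⠿
⠀⠀⠿⠿⠂⠂⠂⠿⠿⠀⠿
⠀⠀⠂⠂⠂⠂⠂⠿⠿⠀⠿
⠀⠀⠿⠿⠂⠂⠂⠿⠿⠀⠿
⠀⠀⠀⠿⠂⣾⠂⠿⠿⠀⠿
⠀⠀⠀⠿⠿⠿⠿⠿⠿⠀⠿
⠀⠀⠀⠿⠿⠿⠿⠿⠿⠀⠿
⠀⠀⠀⠀⠀⠀⠀⠀⠀⠀⠿
⠀⠀⠀⠀⠀⠀⠀⠀⠀⠀⠿
⠀⠀⠀⠀⠀⠀⠀⠀⠀⠀⠿

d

⠀⠿⠿⠿⠿⠿⠿⠿⠀⠿⠿
⠀⠿⠿⠂⠂⠂⠿⠿⠀⠿⠿
⠀⠿⠿⠂⠂⠂⠿⠿⠀⠿⠿
⠀⠂⠂⠂⠂⠂⠿⠿⠀⠿⠿
⠀⠿⠿⠂⠂⠂⠿⠿⠀⠿⠿
⠀⠀⠿⠂⠂⣾⠿⠿⠀⠿⠿
⠀⠀⠿⠿⠿⠿⠿⠿⠀⠿⠿
⠀⠀⠿⠿⠿⠿⠿⠿⠀⠿⠿
⠀⠀⠀⠀⠀⠀⠀⠀⠀⠿⠿
⠀⠀⠀⠀⠀⠀⠀⠀⠀⠿⠿
⠀⠀⠀⠀⠀⠀⠀⠀⠀⠿⠿

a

⠀⠀⠿⠿⠿⠿⠿⠿⠿⠀⠿
⠀⠀⠿⠿⠂⠂⠂⠿⠿⠀⠿
⠀⠀⠿⠿⠂⠂⠂⠿⠿⠀⠿
⠀⠀⠂⠂⠂⠂⠂⠿⠿⠀⠿
⠀⠀⠿⠿⠂⠂⠂⠿⠿⠀⠿
⠀⠀⠀⠿⠂⣾⠂⠿⠿⠀⠿
⠀⠀⠀⠿⠿⠿⠿⠿⠿⠀⠿
⠀⠀⠀⠿⠿⠿⠿⠿⠿⠀⠿
⠀⠀⠀⠀⠀⠀⠀⠀⠀⠀⠿
⠀⠀⠀⠀⠀⠀⠀⠀⠀⠀⠿
⠀⠀⠀⠀⠀⠀⠀⠀⠀⠀⠿

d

⠀⠿⠿⠿⠿⠿⠿⠿⠀⠿⠿
⠀⠿⠿⠂⠂⠂⠿⠿⠀⠿⠿
⠀⠿⠿⠂⠂⠂⠿⠿⠀⠿⠿
⠀⠂⠂⠂⠂⠂⠿⠿⠀⠿⠿
⠀⠿⠿⠂⠂⠂⠿⠿⠀⠿⠿
⠀⠀⠿⠂⠂⣾⠿⠿⠀⠿⠿
⠀⠀⠿⠿⠿⠿⠿⠿⠀⠿⠿
⠀⠀⠿⠿⠿⠿⠿⠿⠀⠿⠿
⠀⠀⠀⠀⠀⠀⠀⠀⠀⠿⠿
⠀⠀⠀⠀⠀⠀⠀⠀⠀⠿⠿
⠀⠀⠀⠀⠀⠀⠀⠀⠀⠿⠿

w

⠀⠀⠿⠿⠿⠿⠿⠿⠀⠿⠿
⠀⠿⠿⠿⠿⠿⠿⠿⠀⠿⠿
⠀⠿⠿⠂⠂⠂⠿⠿⠀⠿⠿
⠀⠿⠿⠂⠂⠂⠿⠿⠀⠿⠿
⠀⠂⠂⠂⠂⠂⠿⠿⠀⠿⠿
⠀⠿⠿⠂⠂⣾⠿⠿⠀⠿⠿
⠀⠀⠿⠂⠂⠂⠿⠿⠀⠿⠿
⠀⠀⠿⠿⠿⠿⠿⠿⠀⠿⠿
⠀⠀⠿⠿⠿⠿⠿⠿⠀⠿⠿
⠀⠀⠀⠀⠀⠀⠀⠀⠀⠿⠿
⠀⠀⠀⠀⠀⠀⠀⠀⠀⠿⠿

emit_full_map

⠀⠿⠿⠿⠿⠿⠿
⠿⠿⠿⠿⠿⠿⠿
⠿⠿⠂⠂⠂⠿⠿
⠿⠿⠂⠂⠂⠿⠿
⠂⠂⠂⠂⠂⠿⠿
⠿⠿⠂⠂⣾⠿⠿
⠀⠿⠂⠂⠂⠿⠿
⠀⠿⠿⠿⠿⠿⠿
⠀⠿⠿⠿⠿⠿⠿
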